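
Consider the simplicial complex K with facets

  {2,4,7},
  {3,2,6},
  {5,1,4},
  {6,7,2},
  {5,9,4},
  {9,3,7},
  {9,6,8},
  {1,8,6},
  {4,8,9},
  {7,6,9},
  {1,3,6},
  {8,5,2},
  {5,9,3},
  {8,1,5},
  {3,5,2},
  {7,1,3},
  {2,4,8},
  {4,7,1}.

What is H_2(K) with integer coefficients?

H_2 ≅ 0.

Order the vertices as 1 < 2 < 3 < 4 < 5 < 6 < 7 < 8 < 9. Listing each simplex with vertices in this order, K has dimension 2 with simplices:

  0-simplices (9): [1], [2], [3], [4], [5], [6], [7], [8], [9]
  1-simplices (27): (27 of them)
  2-simplices (18): [1,3,6], [1,3,7], [1,4,5], [1,4,7], [1,5,8], [1,6,8], [2,3,5], [2,3,6], [2,4,7], [2,4,8], [2,5,8], [2,6,7], [3,5,9], [3,7,9], [4,5,9], [4,8,9], [6,7,9], [6,8,9]

so the chain groups are C_0 ≅ Z^9, C_1 ≅ Z^27, C_2 ≅ Z^18.

The boundary map ∂_1: C_1 → C_0 sends each edge [p,q] (with p < q) to q − p.
As a 9×27 matrix over Z this has rank 8, with invariant factors (1,1,1,1,1,1,1,1).

∂_2: C_2 → C_1 acts by ∂[p,q,r] = [q,r] − [p,r] + [p,q]. For instance
  ∂[1,6,8] = [6,8] − [1,8] + [1,6],
  ∂[2,4,8] = [4,8] − [2,8] + [2,4].
The 27×18 boundary matrix has rank 18 and Smith normal form diag(1,1,1,1,1,1,1,1,1,1,1,1,1,1,1,1,1,2).

From H_k ≅ ker(∂_k) / im(∂_{k+1}) we obtain:

  H_2: rank ker ∂_2 − rank ∂_3 = (18 − 18) − 0 = 0, and there is no ∂_3, so H_2 ≅ 0.

(K is a triangulation of the Klein bottle.)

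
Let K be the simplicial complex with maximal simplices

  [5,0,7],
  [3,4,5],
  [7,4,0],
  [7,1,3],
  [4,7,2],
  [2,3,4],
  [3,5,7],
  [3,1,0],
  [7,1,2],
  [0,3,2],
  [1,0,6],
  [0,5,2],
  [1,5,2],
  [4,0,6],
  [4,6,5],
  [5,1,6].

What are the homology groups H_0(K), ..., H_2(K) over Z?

We work with the vertex ordering 0 < 1 < 2 < 3 < 4 < 5 < 6 < 7. The simplices of K, each written with vertices in increasing order, are:

  0-simplices (8): [0], [1], [2], [3], [4], [5], [6], [7]
  1-simplices (24): (24 of them)
  2-simplices (16): [0,1,3], [0,1,6], [0,2,3], [0,2,5], [0,4,6], [0,4,7], [0,5,7], [1,2,5], [1,2,7], [1,3,7], [1,5,6], [2,3,4], [2,4,7], [3,4,5], [3,5,7], [4,5,6]

Hence C_0 ≅ Z^8, C_1 ≅ Z^24, C_2 ≅ Z^16.

Boundary ∂_1: C_1 → C_0 maps an edge to its endpoints' difference, ∂[p,q] = q − p.
This gives a 8×24 integer matrix of rank 7; reducing to Smith normal form yields diagonal entries (1,1,1,1,1,1,1).

The boundary map ∂_2: C_2 → C_1 sends each 2-simplex [p,q,r] to [q,r] − [p,r] + [p,q]. For instance
  ∂[0,4,7] = [4,7] − [0,7] + [0,4],
  ∂[0,2,5] = [2,5] − [0,5] + [0,2].
The resulting 24×16 matrix has rank 15, and its Smith normal form has invariant factors (1,1,1,1,1,1,1,1,1,1,1,1,1,1,1).

From H_k ≅ ker(∂_k) / im(∂_{k+1}) we obtain:

  H_0: rank C_0 − rank ∂_1 = 8 − 7 = 1, and the invariant factors of ∂_1 are all 1, so H_0 ≅ Z.
  H_1: rank ker ∂_1 − rank ∂_2 = (24 − 7) − 15 = 2, and the invariant factors of ∂_2 are all 1, so H_1 ≅ Z^2.
  H_2: rank ker ∂_2 − rank ∂_3 = (16 − 15) − 0 = 1, and there is no ∂_3, so H_2 ≅ Z.

H_0 = Z,  H_1 = Z^2,  H_2 = Z.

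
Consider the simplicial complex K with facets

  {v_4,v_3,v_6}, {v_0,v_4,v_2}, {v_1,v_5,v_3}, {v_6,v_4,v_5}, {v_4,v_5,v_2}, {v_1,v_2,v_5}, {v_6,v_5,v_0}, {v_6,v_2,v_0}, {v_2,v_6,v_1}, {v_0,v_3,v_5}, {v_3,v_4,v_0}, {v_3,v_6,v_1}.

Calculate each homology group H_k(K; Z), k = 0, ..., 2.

Take the total order v_0 < v_1 < v_2 < v_3 < v_4 < v_5 < v_6 on the vertex set. Then K (dimension 2) consists of the simplices:

  0-simplices (7): [v_0], [v_1], [v_2], [v_3], [v_4], [v_5], [v_6]
  1-simplices (18): (18 of them)
  2-simplices (12): (12 of them)

giving chain groups C_0 ≅ Z^7, C_1 ≅ Z^18, C_2 ≅ Z^12.

Boundary ∂_1: C_1 → C_0 is given by ∂[p,q] = [q] − [p]. For instance
  ∂[v_1,v_5] = [v_5] − [v_1].
As a 7×18 matrix over Z this has rank 6, with invariant factors (1,1,1,1,1,1).

The boundary map ∂_2: C_2 → C_1 maps a triangle to the signed sum of its edges. For instance
  ∂[v_1,v_2,v_6] = [v_2,v_6] − [v_1,v_6] + [v_1,v_2],
  ∂[v_4,v_5,v_6] = [v_5,v_6] − [v_4,v_6] + [v_4,v_5].
The resulting 18×12 matrix has rank 12, and its Smith normal form has invariant factors (1,1,1,1,1,1,1,1,1,1,1,2).

From H_k ≅ ker(∂_k) / im(∂_{k+1}) we obtain:

  H_0: rank C_0 − rank ∂_1 = 7 − 6 = 1, and the invariant factors of ∂_1 are all 1, so H_0 = Z.
  H_1: rank ker ∂_1 − rank ∂_2 = (18 − 6) − 12 = 0, and ∂_2 has invariant factor 2 > 1, so H_1 = Z/2Z.
  H_2: rank ker ∂_2 − rank ∂_3 = (12 − 12) − 0 = 0, and there is no ∂_3, so H_2 = 0.

As a check, the Euler characteristic is 7 − 18 + 12 = 1, which agrees with 1 − 0 + 0 = 1.

H_0 ≅ Z,  H_1 ≅ Z/2Z,  H_2 = 0.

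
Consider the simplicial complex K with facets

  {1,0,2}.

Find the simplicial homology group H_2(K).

H_2 = 0.

K has 3 vertices, 3 edges, 1 triangle.
rank ∂_2 = 1, rank ∂_3 = 0 ⇒ b_2 = 1 − 1 − 0 = 0. So H_2 ≅ 0.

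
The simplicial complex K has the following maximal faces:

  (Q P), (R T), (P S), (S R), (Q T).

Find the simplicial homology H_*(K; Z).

H_0 ≅ Z,  H_1 ≅ Z.

K has 5 vertices, 5 edges.
rank ∂_0 = 0, rank ∂_1 = 4 ⇒ b_0 = 5 − 0 − 4 = 1; all invariant factors of ∂_1 are 1 so no torsion. So H_0 = Z.
rank ∂_1 = 4, rank ∂_2 = 0 ⇒ b_1 = 5 − 4 − 0 = 1. So H_1 = Z.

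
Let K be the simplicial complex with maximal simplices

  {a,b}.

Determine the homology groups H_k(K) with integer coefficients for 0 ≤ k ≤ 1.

H_0 ≅ Z,  H_1 = 0.

K has 2 vertices, 1 edge.
rank ∂_0 = 0, rank ∂_1 = 1 ⇒ b_0 = 2 − 0 − 1 = 1; all invariant factors of ∂_1 are 1 so no torsion. So H_0 ≅ Z.
rank ∂_1 = 1, rank ∂_2 = 0 ⇒ b_1 = 1 − 1 − 0 = 0. So H_1 ≅ 0.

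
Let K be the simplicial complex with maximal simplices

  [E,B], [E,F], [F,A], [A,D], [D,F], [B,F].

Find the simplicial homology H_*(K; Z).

H_0 ≅ Z,  H_1 ≅ Z^2.

K has 5 vertices, 6 edges.
rank ∂_0 = 0, rank ∂_1 = 4 ⇒ b_0 = 5 − 0 − 4 = 1; all invariant factors of ∂_1 are 1 so no torsion. So H_0 ≅ Z.
rank ∂_1 = 4, rank ∂_2 = 0 ⇒ b_1 = 6 − 4 − 0 = 2. So H_1 ≅ Z^2.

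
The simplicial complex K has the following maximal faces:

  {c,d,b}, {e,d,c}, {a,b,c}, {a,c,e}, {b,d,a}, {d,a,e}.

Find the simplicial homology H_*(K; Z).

H_0 = Z,  H_1 = 0,  H_2 = Z.

Fix the vertex order a < b < c < d < e and write every simplex with vertices in increasing order. Then dim K = 2 and the simplices of K are:

  0-simplices (5): a, b, c, d, e
  1-simplices (9): ab, ac, ad, ae, bc, bd, cd, ce, de
  2-simplices (6): abc, abd, ace, ade, bcd, cde

Hence C_0 ≅ Z^5, C_1 ≅ Z^9, C_2 ≅ Z^6.

∂_1: C_1 → C_0 maps an edge to its endpoints' difference, ∂[p,q] = q − p.
This gives a 5×9 integer matrix of rank 4; reducing to Smith normal form yields diagonal entries (1,1,1,1).

The boundary map ∂_2: C_2 → C_1 sends each 2-simplex [p,q,r] to [q,r] − [p,r] + [p,q]. For instance
  ∂cde = de − ce + cd,
  ∂ace = ce − ae + ac.
The 9×6 boundary matrix has rank 5 and Smith normal form diag(1,1,1,1,1).

Now H_k = ker ∂_k / im ∂_{k+1}, so:

  H_0: rank C_0 − rank ∂_1 = 5 − 4 = 1, and the invariant factors of ∂_1 are all 1, so H_0 ≅ Z.
  H_1: rank ker ∂_1 − rank ∂_2 = (9 − 4) − 5 = 0, and the invariant factors of ∂_2 are all 1, so H_1 ≅ 0.
  H_2: rank ker ∂_2 − rank ∂_3 = (6 − 5) − 0 = 1, and there is no ∂_3, so H_2 ≅ Z.

(K is a triangulation of the 2-sphere S^2.)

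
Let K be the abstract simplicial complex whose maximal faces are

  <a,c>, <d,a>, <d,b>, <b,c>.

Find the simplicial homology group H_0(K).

K has 4 vertices, 4 edges.
rank ∂_0 = 0, rank ∂_1 = 3 ⇒ b_0 = 4 − 0 − 3 = 1; all invariant factors of ∂_1 are 1 so no torsion. So H_0 ≅ Z.

H_0 ≅ Z.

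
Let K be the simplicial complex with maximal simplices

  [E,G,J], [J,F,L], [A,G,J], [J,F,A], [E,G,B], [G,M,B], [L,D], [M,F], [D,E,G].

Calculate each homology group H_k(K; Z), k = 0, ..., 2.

Take the total order A < B < D < E < F < G < J < L < M on the vertex set. Then K (dimension 2) consists of the simplices:

  0-simplices (9): A, B, D, E, F, G, J, L, M
  1-simplices (17): AF, AG, AJ, BE, BG, BM, DE, DG, DL, EG, EJ, FJ, FL, FM, GJ, GM, JL
  2-simplices (7): AFJ, AGJ, BEG, BGM, DEG, EGJ, FJL

Hence C_0 ≅ Z^9, C_1 ≅ Z^17, C_2 ≅ Z^7.

The boundary map ∂_1: C_1 → C_0 maps an edge to its endpoints' difference, ∂[p,q] = q − p. For instance
  ∂BG = G − B.
This gives a 9×17 integer matrix of rank 8; reducing to Smith normal form yields diagonal entries (1,1,1,1,1,1,1,1).

The boundary map ∂_2: C_2 → C_1 sends each 2-simplex [p,q,r] to [q,r] − [p,r] + [p,q]. For instance
  ∂FJL = JL − FL + FJ,
  ∂AFJ = FJ − AJ + AF.
The 17×7 boundary matrix has rank 7 and Smith normal form diag(1,1,1,1,1,1,1).

From H_k ≅ ker(∂_k) / im(∂_{k+1}) we obtain:

  H_0: rank C_0 − rank ∂_1 = 9 − 8 = 1, and the invariant factors of ∂_1 are all 1, so H_0 ≅ Z.
  H_1: rank ker ∂_1 − rank ∂_2 = (17 − 8) − 7 = 2, and the invariant factors of ∂_2 are all 1, so H_1 ≅ Z^2.
  H_2: rank ker ∂_2 − rank ∂_3 = (7 − 7) − 0 = 0, and there is no ∂_3, so H_2 ≅ 0.

As a check, the Euler characteristic is 9 − 17 + 7 = -1, which agrees with 1 − 2 + 0 = -1.

H_0 ≅ Z,  H_1 ≅ Z^2,  H_2 = 0.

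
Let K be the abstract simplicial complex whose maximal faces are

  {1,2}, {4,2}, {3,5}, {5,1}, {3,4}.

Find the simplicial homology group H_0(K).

H_0 = Z.

Take the total order 1 < 2 < 3 < 4 < 5 on the vertex set. Then K (dimension 1) consists of the simplices:

  0-simplices (5): [1], [2], [3], [4], [5]
  1-simplices (5): [1,2], [1,5], [2,4], [3,4], [3,5]

giving chain groups C_0 ≅ Z^5, C_1 ≅ Z^5.

∂_1: C_1 → C_0 sends each edge [p,q] (with p < q) to q − p. For instance
  ∂[3,5] = [5] − [3].
As a 5×5 matrix over Z this has rank 4, with invariant factors (1,1,1,1).

From H_k ≅ ker(∂_k) / im(∂_{k+1}) we obtain:

  H_0: rank C_0 − rank ∂_1 = 5 − 4 = 1, and the invariant factors of ∂_1 are all 1, so H_0 ≅ Z.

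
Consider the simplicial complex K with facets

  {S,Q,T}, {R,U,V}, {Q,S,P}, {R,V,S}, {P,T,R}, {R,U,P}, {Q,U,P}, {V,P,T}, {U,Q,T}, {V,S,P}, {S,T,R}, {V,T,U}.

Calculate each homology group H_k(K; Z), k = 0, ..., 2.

Take the total order P < Q < R < S < T < U < V on the vertex set. Then K (dimension 2) consists of the simplices:

  0-simplices (7): P, Q, R, S, T, U, V
  1-simplices (18): PQ, PR, PS, PT, PU, PV, QS, QT, QU, RS, RT, RU, RV, ST, SV, TU, TV, UV
  2-simplices (12): PQS, PQU, PRT, PRU, PSV, PTV, QST, QTU, RST, RSV, RUV, TUV

Hence C_0 ≅ Z^7, C_1 ≅ Z^18, C_2 ≅ Z^12.

∂_1: C_1 → C_0 sends each edge [p,q] (with p < q) to q − p. For instance
  ∂QU = U − Q.
The 7×18 boundary matrix has rank 6 and Smith normal form diag(1,1,1,1,1,1).

∂_2: C_2 → C_1 sends each 2-simplex [p,q,r] to [q,r] − [p,r] + [p,q]. For instance
  ∂RUV = UV − RV + RU,
  ∂TUV = UV − TV + TU.
This gives a 18×12 integer matrix of rank 12; reducing to Smith normal form yields diagonal entries (1,1,1,1,1,1,1,1,1,1,1,2).

Computing H_k = (kernel of ∂_k) / (image of ∂_{k+1}):

  H_0: rank C_0 − rank ∂_1 = 7 − 6 = 1, and the invariant factors of ∂_1 are all 1, so H_0 = Z.
  H_1: rank ker ∂_1 − rank ∂_2 = (18 − 6) − 12 = 0, and ∂_2 has invariant factor 2 > 1, so H_1 = Z/2.
  H_2: rank ker ∂_2 − rank ∂_3 = (12 − 12) − 0 = 0, and there is no ∂_3, so H_2 = 0.

H_0 ≅ Z,  H_1 ≅ Z/2,  H_2 = 0.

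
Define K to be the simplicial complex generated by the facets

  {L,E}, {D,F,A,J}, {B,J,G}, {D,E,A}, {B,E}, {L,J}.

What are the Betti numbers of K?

b_0 = 1, b_1 = 2, b_2 = 0, b_3 = 0.

Fix the vertex order A < B < D < E < F < G < J < L and write every simplex with vertices in increasing order. Then dim K = 3 and the simplices of K are:

  0-simplices (8): A, B, D, E, F, G, J, L
  1-simplices (14): AD, AE, AF, AJ, BE, BG, BJ, DE, DF, DJ, EL, FJ, GJ, JL
  2-simplices (6): ADE, ADF, ADJ, AFJ, BGJ, DFJ
  3-simplices (1): ADFJ

so the chain groups are C_0 ≅ Z^8, C_1 ≅ Z^14, C_2 ≅ Z^6, C_3 ≅ Z^1.

∂_1: C_1 → C_0 is given by ∂[p,q] = [q] − [p].
The resulting 8×14 matrix has rank 7, and its Smith normal form has invariant factors (1,1,1,1,1,1,1).

∂_2: C_2 → C_1 maps a triangle to the signed sum of its edges. For instance
  ∂ADJ = DJ − AJ + AD,
  ∂AFJ = FJ − AJ + AF.
As a 14×6 matrix over Z this has rank 5, with invariant factors (1,1,1,1,1).

∂_3: C_3 → C_2 sends each 3-simplex σ to the alternating sum Σ_i (−1)^i (σ with its i-th vertex removed). For instance
  ∂ADFJ = DFJ − AFJ + ADJ − ADF.
This gives a 6×1 integer matrix of rank 1; reducing to Smith normal form yields diagonal entries (1).

Reading off H_k = ker ∂_k / im ∂_{k+1}:

  H_0: rank C_0 − rank ∂_1 = 8 − 7 = 1, and the invariant factors of ∂_1 are all 1, so H_0 ≅ Z.
  H_1: rank ker ∂_1 − rank ∂_2 = (14 − 7) − 5 = 2, and the invariant factors of ∂_2 are all 1, so H_1 ≅ Z^2.
  H_2: rank ker ∂_2 − rank ∂_3 = (6 − 5) − 1 = 0, and the invariant factors of ∂_3 are all 1, so H_2 ≅ 0.
  H_3: rank ker ∂_3 − rank ∂_4 = (1 − 1) − 0 = 0, and there is no ∂_4, so H_3 ≅ 0.

Hence the Betti numbers are b_0 = 1, b_1 = 2, b_2 = 0, b_3 = 0.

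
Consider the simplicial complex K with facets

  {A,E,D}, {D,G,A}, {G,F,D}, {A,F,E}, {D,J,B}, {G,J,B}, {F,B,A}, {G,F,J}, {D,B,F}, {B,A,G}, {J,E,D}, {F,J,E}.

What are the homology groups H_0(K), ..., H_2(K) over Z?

H_0 = Z,  H_1 = Z/2Z,  H_2 = 0.

Order the vertices as A < B < D < E < F < G < J. Listing each simplex with vertices in this order, K has dimension 2 with simplices:

  0-simplices (7): A, B, D, E, F, G, J
  1-simplices (18): AB, AD, AE, AF, AG, BD, BF, BG, BJ, DE, DF, DG, DJ, EF, EJ, FG, FJ, GJ
  2-simplices (12): ABF, ABG, ADE, ADG, AEF, BDF, BDJ, BGJ, DEJ, DFG, EFJ, FGJ

Hence C_0 ≅ Z^7, C_1 ≅ Z^18, C_2 ≅ Z^12.

Boundary ∂_1: C_1 → C_0 maps an edge to its endpoints' difference, ∂[p,q] = q − p. For instance
  ∂AF = F − A.
As a 7×18 matrix over Z this has rank 6, with invariant factors (1,1,1,1,1,1).

∂_2: C_2 → C_1 maps a triangle to the signed sum of its edges. For instance
  ∂ABG = BG − AG + AB,
  ∂BGJ = GJ − BJ + BG.
The 18×12 boundary matrix has rank 12 and Smith normal form diag(1,1,1,1,1,1,1,1,1,1,1,2).

From H_k ≅ ker(∂_k) / im(∂_{k+1}) we obtain:

  H_0: rank C_0 − rank ∂_1 = 7 − 6 = 1, and the invariant factors of ∂_1 are all 1, so H_0 ≅ Z.
  H_1: rank ker ∂_1 − rank ∂_2 = (18 − 6) − 12 = 0, and ∂_2 has invariant factor 2 > 1, so H_1 ≅ Z/2Z.
  H_2: rank ker ∂_2 − rank ∂_3 = (12 − 12) − 0 = 0, and there is no ∂_3, so H_2 ≅ 0.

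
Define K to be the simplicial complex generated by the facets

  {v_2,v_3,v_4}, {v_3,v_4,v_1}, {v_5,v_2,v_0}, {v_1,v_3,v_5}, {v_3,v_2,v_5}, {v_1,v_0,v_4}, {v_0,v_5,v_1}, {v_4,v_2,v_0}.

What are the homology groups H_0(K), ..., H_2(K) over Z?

We work with the vertex ordering v_0 < v_1 < v_2 < v_3 < v_4 < v_5. The simplices of K, each written with vertices in increasing order, are:

  0-simplices (6): [v_0], [v_1], [v_2], [v_3], [v_4], [v_5]
  1-simplices (12): [v_0,v_1], [v_0,v_2], [v_0,v_4], [v_0,v_5], [v_1,v_3], [v_1,v_4], [v_1,v_5], [v_2,v_3], [v_2,v_4], [v_2,v_5], [v_3,v_4], [v_3,v_5]
  2-simplices (8): [v_0,v_1,v_4], [v_0,v_1,v_5], [v_0,v_2,v_4], [v_0,v_2,v_5], [v_1,v_3,v_4], [v_1,v_3,v_5], [v_2,v_3,v_4], [v_2,v_3,v_5]

Hence C_0 ≅ Z^6, C_1 ≅ Z^12, C_2 ≅ Z^8.

Boundary ∂_1: C_1 → C_0 sends each edge [p,q] (with p < q) to q − p. For instance
  ∂[v_1,v_5] = [v_5] − [v_1].
The resulting 6×12 matrix has rank 5, and its Smith normal form has invariant factors (1,1,1,1,1).

Boundary ∂_2: C_2 → C_1 sends each 2-simplex [p,q,r] to [q,r] − [p,r] + [p,q]. For instance
  ∂[v_0,v_2,v_4] = [v_2,v_4] − [v_0,v_4] + [v_0,v_2],
  ∂[v_0,v_1,v_5] = [v_1,v_5] − [v_0,v_5] + [v_0,v_1].
The 12×8 boundary matrix has rank 7 and Smith normal form diag(1,1,1,1,1,1,1).

Now H_k = ker ∂_k / im ∂_{k+1}, so:

  H_0: rank C_0 − rank ∂_1 = 6 − 5 = 1, and the invariant factors of ∂_1 are all 1, so H_0 ≅ Z.
  H_1: rank ker ∂_1 − rank ∂_2 = (12 − 5) − 7 = 0, and the invariant factors of ∂_2 are all 1, so H_1 ≅ 0.
  H_2: rank ker ∂_2 − rank ∂_3 = (8 − 7) − 0 = 1, and there is no ∂_3, so H_2 ≅ Z.

As a check, the Euler characteristic is 6 − 12 + 8 = 2, which agrees with 1 − 0 + 1 = 2.

H_0 ≅ Z,  H_1 = 0,  H_2 ≅ Z.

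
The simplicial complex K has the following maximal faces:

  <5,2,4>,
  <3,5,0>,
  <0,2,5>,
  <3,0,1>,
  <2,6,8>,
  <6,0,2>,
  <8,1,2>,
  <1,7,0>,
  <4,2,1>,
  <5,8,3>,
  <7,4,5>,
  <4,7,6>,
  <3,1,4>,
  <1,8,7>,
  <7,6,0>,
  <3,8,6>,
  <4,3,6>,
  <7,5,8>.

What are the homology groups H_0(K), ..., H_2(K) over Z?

H_0 ≅ Z,  H_1 ≅ Z^2,  H_2 ≅ Z.

Order the vertices as 0 < 1 < 2 < 3 < 4 < 5 < 6 < 7 < 8. Listing each simplex with vertices in this order, K has dimension 2 with simplices:

  0-simplices (9): [0], [1], [2], [3], [4], [5], [6], [7], [8]
  1-simplices (27): (27 of them)
  2-simplices (18): [0,1,3], [0,1,7], [0,2,5], [0,2,6], [0,3,5], [0,6,7], [1,2,4], [1,2,8], [1,3,4], [1,7,8], [2,4,5], [2,6,8], [3,4,6], [3,5,8], [3,6,8], [4,5,7], [4,6,7], [5,7,8]

Hence C_0 ≅ Z^9, C_1 ≅ Z^27, C_2 ≅ Z^18.

The boundary map ∂_1: C_1 → C_0 maps an edge to its endpoints' difference, ∂[p,q] = q − p. For instance
  ∂[6,8] = [8] − [6].
The resulting 9×27 matrix has rank 8, and its Smith normal form has invariant factors (1,1,1,1,1,1,1,1).

Boundary ∂_2: C_2 → C_1 acts by ∂[p,q,r] = [q,r] − [p,r] + [p,q]. For instance
  ∂[5,7,8] = [7,8] − [5,8] + [5,7],
  ∂[0,2,5] = [2,5] − [0,5] + [0,2].
This gives a 27×18 integer matrix of rank 17; reducing to Smith normal form yields diagonal entries (1,1,1,1,1,1,1,1,1,1,1,1,1,1,1,1,1).

From H_k ≅ ker(∂_k) / im(∂_{k+1}) we obtain:

  H_0: rank C_0 − rank ∂_1 = 9 − 8 = 1, and the invariant factors of ∂_1 are all 1, so H_0 = Z.
  H_1: rank ker ∂_1 − rank ∂_2 = (27 − 8) − 17 = 2, and the invariant factors of ∂_2 are all 1, so H_1 = Z^2.
  H_2: rank ker ∂_2 − rank ∂_3 = (18 − 17) − 0 = 1, and there is no ∂_3, so H_2 = Z.

As a check, the Euler characteristic is 9 − 27 + 18 = 0, which agrees with 1 − 2 + 1 = 0.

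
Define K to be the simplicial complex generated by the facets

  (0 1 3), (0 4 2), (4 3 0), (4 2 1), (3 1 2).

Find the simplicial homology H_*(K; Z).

H_0 ≅ Z,  H_1 ≅ Z,  H_2 = 0.

Take the total order 0 < 1 < 2 < 3 < 4 on the vertex set. Then K (dimension 2) consists of the simplices:

  0-simplices (5): [0], [1], [2], [3], [4]
  1-simplices (10): [0,1], [0,2], [0,3], [0,4], [1,2], [1,3], [1,4], [2,3], [2,4], [3,4]
  2-simplices (5): [0,1,3], [0,2,4], [0,3,4], [1,2,3], [1,2,4]

giving chain groups C_0 ≅ Z^5, C_1 ≅ Z^10, C_2 ≅ Z^5.

∂_1: C_1 → C_0 maps an edge to its endpoints' difference, ∂[p,q] = q − p. For instance
  ∂[1,2] = [2] − [1].
This gives a 5×10 integer matrix of rank 4; reducing to Smith normal form yields diagonal entries (1,1,1,1).

The boundary map ∂_2: C_2 → C_1 sends each 2-simplex [p,q,r] to [q,r] − [p,r] + [p,q]. For instance
  ∂[0,3,4] = [3,4] − [0,4] + [0,3],
  ∂[0,1,3] = [1,3] − [0,3] + [0,1].
As a 10×5 matrix over Z this has rank 5, with invariant factors (1,1,1,1,1).

Computing H_k = (kernel of ∂_k) / (image of ∂_{k+1}):

  H_0: rank C_0 − rank ∂_1 = 5 − 4 = 1, and the invariant factors of ∂_1 are all 1, so H_0 ≅ Z.
  H_1: rank ker ∂_1 − rank ∂_2 = (10 − 4) − 5 = 1, and the invariant factors of ∂_2 are all 1, so H_1 ≅ Z.
  H_2: rank ker ∂_2 − rank ∂_3 = (5 − 5) − 0 = 0, and there is no ∂_3, so H_2 ≅ 0.

(K is a triangulation of the Möbius band.)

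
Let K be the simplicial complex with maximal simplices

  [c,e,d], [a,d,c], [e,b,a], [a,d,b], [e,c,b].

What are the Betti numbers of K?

b_0 = 1, b_1 = 1, b_2 = 0.

Order the vertices as a < b < c < d < e. Listing each simplex with vertices in this order, K has dimension 2 with simplices:

  0-simplices (5): a, b, c, d, e
  1-simplices (10): ab, ac, ad, ae, bc, bd, be, cd, ce, de
  2-simplices (5): abd, abe, acd, bce, cde

Hence C_0 ≅ Z^5, C_1 ≅ Z^10, C_2 ≅ Z^5.

∂_1: C_1 → C_0 sends each edge [p,q] (with p < q) to q − p.
This gives a 5×10 integer matrix of rank 4; reducing to Smith normal form yields diagonal entries (1,1,1,1).

The boundary map ∂_2: C_2 → C_1 sends each 2-simplex [p,q,r] to [q,r] − [p,r] + [p,q]. For instance
  ∂abe = be − ae + ab,
  ∂acd = cd − ad + ac.
As a 10×5 matrix over Z this has rank 5, with invariant factors (1,1,1,1,1).

Now H_k = ker ∂_k / im ∂_{k+1}, so:

  H_0: rank C_0 − rank ∂_1 = 5 − 4 = 1, and the invariant factors of ∂_1 are all 1, so H_0 = Z.
  H_1: rank ker ∂_1 − rank ∂_2 = (10 − 4) − 5 = 1, and the invariant factors of ∂_2 are all 1, so H_1 = Z.
  H_2: rank ker ∂_2 − rank ∂_3 = (5 − 5) − 0 = 0, and there is no ∂_3, so H_2 = 0.

As a check, the Euler characteristic is 5 − 10 + 5 = 0, which agrees with 1 − 1 + 0 = 0.
(K is a triangulation of the Möbius band.)

Hence the Betti numbers are b_0 = 1, b_1 = 1, b_2 = 0.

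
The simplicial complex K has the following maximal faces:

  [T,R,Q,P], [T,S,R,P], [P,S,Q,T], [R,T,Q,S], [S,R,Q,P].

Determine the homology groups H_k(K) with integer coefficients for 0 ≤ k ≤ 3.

H_0 = Z,  H_1 = 0,  H_2 = 0,  H_3 = Z.

Fix the vertex order P < Q < R < S < T and write every simplex with vertices in increasing order. Then dim K = 3 and the simplices of K are:

  0-simplices (5): P, Q, R, S, T
  1-simplices (10): PQ, PR, PS, PT, QR, QS, QT, RS, RT, ST
  2-simplices (10): PQR, PQS, PQT, PRS, PRT, PST, QRS, QRT, QST, RST
  3-simplices (5): PQRS, PQRT, PQST, PRST, QRST

so the chain groups are C_0 ≅ Z^5, C_1 ≅ Z^10, C_2 ≅ Z^10, C_3 ≅ Z^5.

∂_1: C_1 → C_0 maps an edge to its endpoints' difference, ∂[p,q] = q − p. For instance
  ∂PR = R − P.
As a 5×10 matrix over Z this has rank 4, with invariant factors (1,1,1,1).

The boundary map ∂_2: C_2 → C_1 maps a triangle to the signed sum of its edges. For instance
  ∂QST = ST − QT + QS,
  ∂QRT = RT − QT + QR.
As a 10×10 matrix over Z this has rank 6, with invariant factors (1,1,1,1,1,1).

∂_3: C_3 → C_2 sends each 3-simplex σ to the alternating sum Σ_i (−1)^i (σ with its i-th vertex removed). For instance
  ∂QRST = RST − QST + QRT − QRS,
  ∂PQST = QST − PST + PQT − PQS.
The resulting 10×5 matrix has rank 4, and its Smith normal form has invariant factors (1,1,1,1).

Now H_k = ker ∂_k / im ∂_{k+1}, so:

  H_0: rank C_0 − rank ∂_1 = 5 − 4 = 1, and the invariant factors of ∂_1 are all 1, so H_0 ≅ Z.
  H_1: rank ker ∂_1 − rank ∂_2 = (10 − 4) − 6 = 0, and the invariant factors of ∂_2 are all 1, so H_1 ≅ 0.
  H_2: rank ker ∂_2 − rank ∂_3 = (10 − 6) − 4 = 0, and the invariant factors of ∂_3 are all 1, so H_2 ≅ 0.
  H_3: rank ker ∂_3 − rank ∂_4 = (5 − 4) − 0 = 1, and there is no ∂_4, so H_3 ≅ Z.

As a check, the Euler characteristic is 5 − 10 + 10 − 5 = 0, which agrees with 1 − 0 + 0 − 1 = 0.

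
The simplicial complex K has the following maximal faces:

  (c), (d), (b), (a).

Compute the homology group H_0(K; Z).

H_0 = Z^4.

Take the total order a < b < c < d on the vertex set. Then K (dimension 0) consists of the simplices:

  0-simplices (4): a, b, c, d

so the chain groups are C_0 ≅ Z^4.

Computing H_k = (kernel of ∂_k) / (image of ∂_{k+1}):

  H_0: rank C_0 − rank ∂_1 = 4 − 0 = 4, and there is no ∂_1, so H_0 ≅ Z^4.

(K is a triangulation of a set of 4 points.)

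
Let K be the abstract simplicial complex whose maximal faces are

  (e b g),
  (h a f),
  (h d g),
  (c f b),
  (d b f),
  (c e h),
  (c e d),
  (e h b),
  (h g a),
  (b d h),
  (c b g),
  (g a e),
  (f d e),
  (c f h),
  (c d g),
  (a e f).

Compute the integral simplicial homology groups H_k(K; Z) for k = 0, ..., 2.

Take the total order a < b < c < d < e < f < g < h on the vertex set. Then K (dimension 2) consists of the simplices:

  0-simplices (8): a, b, c, d, e, f, g, h
  1-simplices (24): ae, af, ag, ah, bc, bd, be, bf, bg, bh, cd, ce, cf, cg, ch, de, df, dg, dh, ef, eg, eh, fh, gh
  2-simplices (16): aef, aeg, afh, agh, bcf, bcg, bdf, bdh, beg, beh, cde, cdg, ceh, cfh, def, dgh

giving chain groups C_0 ≅ Z^8, C_1 ≅ Z^24, C_2 ≅ Z^16.

The boundary map ∂_1: C_1 → C_0 maps an edge to its endpoints' difference, ∂[p,q] = q − p. For instance
  ∂be = e − b.
The resulting 8×24 matrix has rank 7, and its Smith normal form has invariant factors (1,1,1,1,1,1,1).

The boundary map ∂_2: C_2 → C_1 maps a triangle to the signed sum of its edges. For instance
  ∂aef = ef − af + ae,
  ∂agh = gh − ah + ag.
This gives a 24×16 integer matrix of rank 15; reducing to Smith normal form yields diagonal entries (1,1,1,1,1,1,1,1,1,1,1,1,1,1,1).

Reading off H_k = ker ∂_k / im ∂_{k+1}:

  H_0: rank C_0 − rank ∂_1 = 8 − 7 = 1, and the invariant factors of ∂_1 are all 1, so H_0 ≅ Z.
  H_1: rank ker ∂_1 − rank ∂_2 = (24 − 7) − 15 = 2, and the invariant factors of ∂_2 are all 1, so H_1 ≅ Z^2.
  H_2: rank ker ∂_2 − rank ∂_3 = (16 − 15) − 0 = 1, and there is no ∂_3, so H_2 ≅ Z.

H_0 = Z,  H_1 = Z^2,  H_2 = Z.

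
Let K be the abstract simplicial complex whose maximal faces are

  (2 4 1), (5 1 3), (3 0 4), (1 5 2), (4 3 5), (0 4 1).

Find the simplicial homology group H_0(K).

H_0 ≅ Z.

We work with the vertex ordering 0 < 1 < 2 < 3 < 4 < 5. The simplices of K, each written with vertices in increasing order, are:

  0-simplices (6): [0], [1], [2], [3], [4], [5]
  1-simplices (12): [0,1], [0,3], [0,4], [1,2], [1,3], [1,4], [1,5], [2,4], [2,5], [3,4], [3,5], [4,5]
  2-simplices (6): [0,1,4], [0,3,4], [1,2,4], [1,2,5], [1,3,5], [3,4,5]

giving chain groups C_0 ≅ Z^6, C_1 ≅ Z^12, C_2 ≅ Z^6.

Boundary ∂_1: C_1 → C_0 sends each edge [p,q] (with p < q) to q − p. For instance
  ∂[1,3] = [3] − [1].
The resulting 6×12 matrix has rank 5, and its Smith normal form has invariant factors (1,1,1,1,1).

The boundary map ∂_2: C_2 → C_1 maps a triangle to the signed sum of its edges. For instance
  ∂[1,2,4] = [2,4] − [1,4] + [1,2],
  ∂[3,4,5] = [4,5] − [3,5] + [3,4].
The resulting 12×6 matrix has rank 6, and its Smith normal form has invariant factors (1,1,1,1,1,1).

Computing H_k = (kernel of ∂_k) / (image of ∂_{k+1}):

  H_0: rank C_0 − rank ∂_1 = 6 − 5 = 1, and the invariant factors of ∂_1 are all 1, so H_0 = Z.

(K is a triangulation of the cylinder S^1 x I.)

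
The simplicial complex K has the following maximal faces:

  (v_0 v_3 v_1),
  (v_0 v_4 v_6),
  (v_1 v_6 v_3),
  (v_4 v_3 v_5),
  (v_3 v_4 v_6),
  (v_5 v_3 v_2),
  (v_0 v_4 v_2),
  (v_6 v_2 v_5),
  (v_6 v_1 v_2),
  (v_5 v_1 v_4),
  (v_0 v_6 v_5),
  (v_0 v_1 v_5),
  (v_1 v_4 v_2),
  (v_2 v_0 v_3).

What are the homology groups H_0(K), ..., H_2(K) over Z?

Take the total order v_0 < v_1 < v_2 < v_3 < v_4 < v_5 < v_6 on the vertex set. Then K (dimension 2) consists of the simplices:

  0-simplices (7): [v_0], [v_1], [v_2], [v_3], [v_4], [v_5], [v_6]
  1-simplices (21): (21 of them)
  2-simplices (14): (14 of them)

Hence C_0 ≅ Z^7, C_1 ≅ Z^21, C_2 ≅ Z^14.

Boundary ∂_1: C_1 → C_0 sends each edge [p,q] (with p < q) to q − p. For instance
  ∂[v_2,v_6] = [v_6] − [v_2].
The resulting 7×21 matrix has rank 6, and its Smith normal form has invariant factors (1,1,1,1,1,1).

Boundary ∂_2: C_2 → C_1 sends each 2-simplex [p,q,r] to [q,r] − [p,r] + [p,q]. For instance
  ∂[v_0,v_2,v_3] = [v_2,v_3] − [v_0,v_3] + [v_0,v_2],
  ∂[v_1,v_4,v_5] = [v_4,v_5] − [v_1,v_5] + [v_1,v_4].
The 21×14 boundary matrix has rank 13 and Smith normal form diag(1,1,1,1,1,1,1,1,1,1,1,1,1).

Computing H_k = (kernel of ∂_k) / (image of ∂_{k+1}):

  H_0: rank C_0 − rank ∂_1 = 7 − 6 = 1, and the invariant factors of ∂_1 are all 1, so H_0 = Z.
  H_1: rank ker ∂_1 − rank ∂_2 = (21 − 6) − 13 = 2, and the invariant factors of ∂_2 are all 1, so H_1 = Z^2.
  H_2: rank ker ∂_2 − rank ∂_3 = (14 − 13) − 0 = 1, and there is no ∂_3, so H_2 = Z.

(K is a triangulation of the torus T^2.)

H_0 = Z,  H_1 = Z^2,  H_2 = Z.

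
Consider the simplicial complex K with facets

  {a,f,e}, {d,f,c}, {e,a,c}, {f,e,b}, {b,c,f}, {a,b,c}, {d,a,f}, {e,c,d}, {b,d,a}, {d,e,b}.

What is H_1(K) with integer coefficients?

H_1 ≅ Z/2.

K has 6 vertices, 15 edges, 10 triangles.
rank ∂_1 = 5, rank ∂_2 = 10 ⇒ b_1 = 15 − 5 − 10 = 0; ∂_2 has invariant factor(s) [2] giving torsion. So H_1 = Z/2.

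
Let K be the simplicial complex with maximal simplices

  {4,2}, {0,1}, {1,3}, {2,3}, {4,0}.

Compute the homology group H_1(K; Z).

K has 5 vertices, 5 edges.
rank ∂_1 = 4, rank ∂_2 = 0 ⇒ b_1 = 5 − 4 − 0 = 1. So H_1 ≅ Z.

H_1 ≅ Z.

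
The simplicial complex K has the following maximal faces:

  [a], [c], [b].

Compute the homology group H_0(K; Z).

H_0 ≅ Z^3.

Take the total order a < b < c on the vertex set. Then K (dimension 0) consists of the simplices:

  0-simplices (3): a, b, c

Hence C_0 ≅ Z^3.

From H_k ≅ ker(∂_k) / im(∂_{k+1}) we obtain:

  H_0: rank C_0 − rank ∂_1 = 3 − 0 = 3, and there is no ∂_1, so H_0 = Z^3.

(K is a triangulation of a set of 3 points.)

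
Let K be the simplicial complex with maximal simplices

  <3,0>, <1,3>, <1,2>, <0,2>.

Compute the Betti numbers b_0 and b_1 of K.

Take the total order 0 < 1 < 2 < 3 on the vertex set. Then K (dimension 1) consists of the simplices:

  0-simplices (4): [0], [1], [2], [3]
  1-simplices (4): [0,2], [0,3], [1,2], [1,3]

Hence C_0 ≅ Z^4, C_1 ≅ Z^4.

Boundary ∂_1: C_1 → C_0 sends each edge [p,q] (with p < q) to q − p. For instance
  ∂[0,2] = [2] − [0].
The 4×4 boundary matrix has rank 3 and Smith normal form diag(1,1,1).

From H_k ≅ ker(∂_k) / im(∂_{k+1}) we obtain:

  H_0: rank C_0 − rank ∂_1 = 4 − 3 = 1, and the invariant factors of ∂_1 are all 1, so H_0 ≅ Z.
  H_1: rank ker ∂_1 − rank ∂_2 = (4 − 3) − 0 = 1, and there is no ∂_2, so H_1 ≅ Z.

Hence the Betti numbers are b_0 = 1, b_1 = 1.

b_0 = 1, b_1 = 1.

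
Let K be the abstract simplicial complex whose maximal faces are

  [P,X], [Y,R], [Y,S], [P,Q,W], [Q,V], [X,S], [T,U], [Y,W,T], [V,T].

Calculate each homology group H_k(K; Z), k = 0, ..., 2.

K has 10 vertices, 13 edges, 2 triangles.
rank ∂_0 = 0, rank ∂_1 = 9 ⇒ b_0 = 10 − 0 − 9 = 1; all invariant factors of ∂_1 are 1 so no torsion. So H_0 ≅ Z.
rank ∂_1 = 9, rank ∂_2 = 2 ⇒ b_1 = 13 − 9 − 2 = 2; all invariant factors of ∂_2 are 1 so no torsion. So H_1 ≅ Z^2.
rank ∂_2 = 2, rank ∂_3 = 0 ⇒ b_2 = 2 − 2 − 0 = 0. So H_2 ≅ 0.

H_0 = Z,  H_1 = Z^2,  H_2 = 0.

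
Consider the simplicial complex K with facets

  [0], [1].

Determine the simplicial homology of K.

H_0 ≅ Z^2.

Take the total order 0 < 1 on the vertex set. Then K (dimension 0) consists of the simplices:

  0-simplices (2): [0], [1]

so the chain groups are C_0 ≅ Z^2.

Reading off H_k = ker ∂_k / im ∂_{k+1}:

  H_0: rank C_0 − rank ∂_1 = 2 − 0 = 2, and there is no ∂_1, so H_0 = Z^2.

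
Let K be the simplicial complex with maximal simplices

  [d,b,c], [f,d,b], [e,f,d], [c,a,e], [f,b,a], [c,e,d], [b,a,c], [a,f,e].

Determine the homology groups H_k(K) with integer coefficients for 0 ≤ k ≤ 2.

H_0 = Z,  H_1 = 0,  H_2 = Z.

Take the total order a < b < c < d < e < f on the vertex set. Then K (dimension 2) consists of the simplices:

  0-simplices (6): a, b, c, d, e, f
  1-simplices (12): ab, ac, ae, af, bc, bd, bf, cd, ce, de, df, ef
  2-simplices (8): abc, abf, ace, aef, bcd, bdf, cde, def

so the chain groups are C_0 ≅ Z^6, C_1 ≅ Z^12, C_2 ≅ Z^8.

The boundary map ∂_1: C_1 → C_0 maps an edge to its endpoints' difference, ∂[p,q] = q − p. For instance
  ∂ef = f − e.
As a 6×12 matrix over Z this has rank 5, with invariant factors (1,1,1,1,1).

The boundary map ∂_2: C_2 → C_1 maps a triangle to the signed sum of its edges. For instance
  ∂aef = ef − af + ae,
  ∂cde = de − ce + cd.
As a 12×8 matrix over Z this has rank 7, with invariant factors (1,1,1,1,1,1,1).

Now H_k = ker ∂_k / im ∂_{k+1}, so:

  H_0: rank C_0 − rank ∂_1 = 6 − 5 = 1, and the invariant factors of ∂_1 are all 1, so H_0 = Z.
  H_1: rank ker ∂_1 − rank ∂_2 = (12 − 5) − 7 = 0, and the invariant factors of ∂_2 are all 1, so H_1 = 0.
  H_2: rank ker ∂_2 − rank ∂_3 = (8 − 7) − 0 = 1, and there is no ∂_3, so H_2 = Z.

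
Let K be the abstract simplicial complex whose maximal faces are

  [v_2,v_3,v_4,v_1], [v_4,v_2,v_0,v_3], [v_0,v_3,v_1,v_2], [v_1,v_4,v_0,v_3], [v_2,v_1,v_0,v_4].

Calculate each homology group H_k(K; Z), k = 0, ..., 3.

H_0 = Z,  H_1 = 0,  H_2 = 0,  H_3 = Z.

We work with the vertex ordering v_0 < v_1 < v_2 < v_3 < v_4. The simplices of K, each written with vertices in increasing order, are:

  0-simplices (5): [v_0], [v_1], [v_2], [v_3], [v_4]
  1-simplices (10): [v_0,v_1], [v_0,v_2], [v_0,v_3], [v_0,v_4], [v_1,v_2], [v_1,v_3], [v_1,v_4], [v_2,v_3], [v_2,v_4], [v_3,v_4]
  2-simplices (10): [v_0,v_1,v_2], [v_0,v_1,v_3], [v_0,v_1,v_4], [v_0,v_2,v_3], [v_0,v_2,v_4], [v_0,v_3,v_4], [v_1,v_2,v_3], [v_1,v_2,v_4], [v_1,v_3,v_4], [v_2,v_3,v_4]
  3-simplices (5): [v_0,v_1,v_2,v_3], [v_0,v_1,v_2,v_4], [v_0,v_1,v_3,v_4], [v_0,v_2,v_3,v_4], [v_1,v_2,v_3,v_4]

giving chain groups C_0 ≅ Z^5, C_1 ≅ Z^10, C_2 ≅ Z^10, C_3 ≅ Z^5.

The boundary map ∂_1: C_1 → C_0 sends each edge [p,q] (with p < q) to q − p. For instance
  ∂[v_1,v_4] = [v_4] − [v_1].
The resulting 5×10 matrix has rank 4, and its Smith normal form has invariant factors (1,1,1,1).

The boundary map ∂_2: C_2 → C_1 acts by ∂[p,q,r] = [q,r] − [p,r] + [p,q]. For instance
  ∂[v_1,v_2,v_3] = [v_2,v_3] − [v_1,v_3] + [v_1,v_2],
  ∂[v_0,v_2,v_3] = [v_2,v_3] − [v_0,v_3] + [v_0,v_2].
The 10×10 boundary matrix has rank 6 and Smith normal form diag(1,1,1,1,1,1).

The boundary map ∂_3: C_3 → C_2 sends each 3-simplex σ to the alternating sum Σ_i (−1)^i (σ with its i-th vertex removed). For instance
  ∂[v_0,v_1,v_2,v_3] = [v_1,v_2,v_3] − [v_0,v_2,v_3] + [v_0,v_1,v_3] − [v_0,v_1,v_2],
  ∂[v_0,v_1,v_3,v_4] = [v_1,v_3,v_4] − [v_0,v_3,v_4] + [v_0,v_1,v_4] − [v_0,v_1,v_3].
The 10×5 boundary matrix has rank 4 and Smith normal form diag(1,1,1,1).

Now H_k = ker ∂_k / im ∂_{k+1}, so:

  H_0: rank C_0 − rank ∂_1 = 5 − 4 = 1, and the invariant factors of ∂_1 are all 1, so H_0 = Z.
  H_1: rank ker ∂_1 − rank ∂_2 = (10 − 4) − 6 = 0, and the invariant factors of ∂_2 are all 1, so H_1 = 0.
  H_2: rank ker ∂_2 − rank ∂_3 = (10 − 6) − 4 = 0, and the invariant factors of ∂_3 are all 1, so H_2 = 0.
  H_3: rank ker ∂_3 − rank ∂_4 = (5 − 4) − 0 = 1, and there is no ∂_4, so H_3 = Z.

As a check, the Euler characteristic is 5 − 10 + 10 − 5 = 0, which agrees with 1 − 0 + 0 − 1 = 0.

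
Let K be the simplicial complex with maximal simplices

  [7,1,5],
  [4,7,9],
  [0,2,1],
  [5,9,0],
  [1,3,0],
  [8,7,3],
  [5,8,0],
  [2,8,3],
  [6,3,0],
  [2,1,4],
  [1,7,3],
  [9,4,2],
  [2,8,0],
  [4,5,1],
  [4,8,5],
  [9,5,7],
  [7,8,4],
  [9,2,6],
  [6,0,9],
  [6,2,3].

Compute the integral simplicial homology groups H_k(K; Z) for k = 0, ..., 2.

We work with the vertex ordering 0 < 1 < 2 < 3 < 4 < 5 < 6 < 7 < 8 < 9. The simplices of K, each written with vertices in increasing order, are:

  0-simplices (10): [0], [1], [2], [3], [4], [5], [6], [7], [8], [9]
  1-simplices (30): (30 of them)
  2-simplices (20): (20 of them)

giving chain groups C_0 ≅ Z^10, C_1 ≅ Z^30, C_2 ≅ Z^20.

Boundary ∂_1: C_1 → C_0 sends each edge [p,q] (with p < q) to q − p. For instance
  ∂[1,2] = [2] − [1].
The resulting 10×30 matrix has rank 9, and its Smith normal form has invariant factors (1,1,1,1,1,1,1,1,1).

The boundary map ∂_2: C_2 → C_1 sends each 2-simplex [p,q,r] to [q,r] − [p,r] + [p,q]. For instance
  ∂[2,3,6] = [3,6] − [2,6] + [2,3],
  ∂[0,1,3] = [1,3] − [0,3] + [0,1].
The resulting 30×20 matrix has rank 20, and its Smith normal form has invariant factors (1,1,1,1,1,1,1,1,1,1,1,1,1,1,1,1,1,1,1,2).

Reading off H_k = ker ∂_k / im ∂_{k+1}:

  H_0: rank C_0 − rank ∂_1 = 10 − 9 = 1, and the invariant factors of ∂_1 are all 1, so H_0 ≅ Z.
  H_1: rank ker ∂_1 − rank ∂_2 = (30 − 9) − 20 = 1, and ∂_2 has invariant factor 2 > 1, so H_1 ≅ Z ⊕ Z/2.
  H_2: rank ker ∂_2 − rank ∂_3 = (20 − 20) − 0 = 0, and there is no ∂_3, so H_2 ≅ 0.

(K is a triangulation of the Klein bottle.)

H_0 = Z,  H_1 = Z ⊕ Z/2,  H_2 = 0.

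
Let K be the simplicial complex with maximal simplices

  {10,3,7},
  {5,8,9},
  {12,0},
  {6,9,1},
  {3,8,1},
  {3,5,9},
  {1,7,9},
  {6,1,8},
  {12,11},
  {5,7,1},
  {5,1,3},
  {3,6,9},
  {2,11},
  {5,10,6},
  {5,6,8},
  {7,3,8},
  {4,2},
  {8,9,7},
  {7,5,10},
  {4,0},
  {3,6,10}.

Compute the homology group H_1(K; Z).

Take the total order 0 < 1 < 2 < 3 < 4 < 5 < 6 < 7 < 8 < 9 < 10 < 11 < 12 on the vertex set. Then K (dimension 2) consists of the simplices:

  0-simplices (13): [0], [1], [2], [3], [4], [5], [6], [7], [8], [9], [10], [11], [12]
  1-simplices (29): (29 of them)
  2-simplices (16): [1,3,5], [1,3,8], [1,5,7], [1,6,8], [1,6,9], [1,7,9], [3,5,9], [3,6,9], [3,6,10], [3,7,8], [3,7,10], [5,6,8], [5,6,10], [5,7,10], [5,8,9], [7,8,9]

Hence C_0 ≅ Z^13, C_1 ≅ Z^29, C_2 ≅ Z^16.

Boundary ∂_1: C_1 → C_0 sends each edge [p,q] (with p < q) to q − p.
The 13×29 boundary matrix has rank 11 and Smith normal form diag(1,1,1,1,1,1,1,1,1,1,1).

∂_2: C_2 → C_1 sends each 2-simplex [p,q,r] to [q,r] − [p,r] + [p,q]. For instance
  ∂[5,8,9] = [8,9] − [5,9] + [5,8],
  ∂[3,6,9] = [6,9] − [3,9] + [3,6].
The 29×16 boundary matrix has rank 15 and Smith normal form diag(1,1,1,1,1,1,1,1,1,1,1,1,1,1,1).

Reading off H_k = ker ∂_k / im ∂_{k+1}:

  H_1: rank ker ∂_1 − rank ∂_2 = (29 − 11) − 15 = 3, and the invariant factors of ∂_2 are all 1, so H_1 ≅ Z^3.

H_1 = Z^3.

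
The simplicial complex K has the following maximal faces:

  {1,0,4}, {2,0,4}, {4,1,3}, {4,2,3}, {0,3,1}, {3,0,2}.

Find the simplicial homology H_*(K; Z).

K has 5 vertices, 9 edges, 6 triangles.
rank ∂_0 = 0, rank ∂_1 = 4 ⇒ b_0 = 5 − 0 − 4 = 1; all invariant factors of ∂_1 are 1 so no torsion. So H_0 = Z.
rank ∂_1 = 4, rank ∂_2 = 5 ⇒ b_1 = 9 − 4 − 5 = 0; all invariant factors of ∂_2 are 1 so no torsion. So H_1 = 0.
rank ∂_2 = 5, rank ∂_3 = 0 ⇒ b_2 = 6 − 5 − 0 = 1. So H_2 = Z.

H_0 ≅ Z,  H_1 = 0,  H_2 ≅ Z.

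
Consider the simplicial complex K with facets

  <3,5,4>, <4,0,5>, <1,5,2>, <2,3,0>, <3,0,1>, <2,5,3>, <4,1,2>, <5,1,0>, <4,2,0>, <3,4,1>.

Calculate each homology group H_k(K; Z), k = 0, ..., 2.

K has 6 vertices, 15 edges, 10 triangles.
rank ∂_0 = 0, rank ∂_1 = 5 ⇒ b_0 = 6 − 0 − 5 = 1; all invariant factors of ∂_1 are 1 so no torsion. So H_0 = Z.
rank ∂_1 = 5, rank ∂_2 = 10 ⇒ b_1 = 15 − 5 − 10 = 0; ∂_2 has invariant factor(s) [2] giving torsion. So H_1 = Z/2.
rank ∂_2 = 10, rank ∂_3 = 0 ⇒ b_2 = 10 − 10 − 0 = 0. So H_2 = 0.

H_0 ≅ Z,  H_1 ≅ Z/2,  H_2 = 0.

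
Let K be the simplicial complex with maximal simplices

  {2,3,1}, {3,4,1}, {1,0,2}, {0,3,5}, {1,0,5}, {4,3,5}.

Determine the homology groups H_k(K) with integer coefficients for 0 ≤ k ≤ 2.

H_0 = Z,  H_1 = Z,  H_2 = 0.

We work with the vertex ordering 0 < 1 < 2 < 3 < 4 < 5. The simplices of K, each written with vertices in increasing order, are:

  0-simplices (6): [0], [1], [2], [3], [4], [5]
  1-simplices (12): [0,1], [0,2], [0,3], [0,5], [1,2], [1,3], [1,4], [1,5], [2,3], [3,4], [3,5], [4,5]
  2-simplices (6): [0,1,2], [0,1,5], [0,3,5], [1,2,3], [1,3,4], [3,4,5]

Hence C_0 ≅ Z^6, C_1 ≅ Z^12, C_2 ≅ Z^6.

∂_1: C_1 → C_0 is given by ∂[p,q] = [q] − [p]. For instance
  ∂[1,4] = [4] − [1].
This gives a 6×12 integer matrix of rank 5; reducing to Smith normal form yields diagonal entries (1,1,1,1,1).

∂_2: C_2 → C_1 acts by ∂[p,q,r] = [q,r] − [p,r] + [p,q]. For instance
  ∂[0,1,5] = [1,5] − [0,5] + [0,1],
  ∂[0,1,2] = [1,2] − [0,2] + [0,1].
As a 12×6 matrix over Z this has rank 6, with invariant factors (1,1,1,1,1,1).

From H_k ≅ ker(∂_k) / im(∂_{k+1}) we obtain:

  H_0: rank C_0 − rank ∂_1 = 6 − 5 = 1, and the invariant factors of ∂_1 are all 1, so H_0 = Z.
  H_1: rank ker ∂_1 − rank ∂_2 = (12 − 5) − 6 = 1, and the invariant factors of ∂_2 are all 1, so H_1 = Z.
  H_2: rank ker ∂_2 − rank ∂_3 = (6 − 6) − 0 = 0, and there is no ∂_3, so H_2 = 0.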